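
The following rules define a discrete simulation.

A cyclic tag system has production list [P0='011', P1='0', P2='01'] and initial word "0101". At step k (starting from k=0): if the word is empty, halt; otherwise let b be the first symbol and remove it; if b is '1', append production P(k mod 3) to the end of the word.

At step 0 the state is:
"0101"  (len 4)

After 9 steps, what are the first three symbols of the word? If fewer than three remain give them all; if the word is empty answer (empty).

110

0) "0101"  (len 4)
1) "101"  (len 3)
2) "010"  (len 3)
3) "10"  (len 2)
4) "0011"  (len 4)
5) "011"  (len 3)
6) "11"  (len 2)
7) "1011"  (len 4)
8) "0110"  (len 4)
9) "110"  (len 3)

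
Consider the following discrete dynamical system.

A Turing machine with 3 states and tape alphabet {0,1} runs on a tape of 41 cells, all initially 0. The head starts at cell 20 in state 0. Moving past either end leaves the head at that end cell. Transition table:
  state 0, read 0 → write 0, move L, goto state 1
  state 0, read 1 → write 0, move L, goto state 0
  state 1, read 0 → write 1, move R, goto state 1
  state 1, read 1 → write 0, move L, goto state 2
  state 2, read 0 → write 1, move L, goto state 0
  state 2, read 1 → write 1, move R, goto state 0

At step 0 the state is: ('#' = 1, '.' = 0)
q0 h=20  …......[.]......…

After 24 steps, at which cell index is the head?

0) q0 h=20  …......[.]......…
1) q1 h=19  …......[.]......…
2) q1 h=20  ….....#[.]......…
3) q1 h=21  …....##[.]......…
4) q1 h=22  …...###[.]......…
5) q1 h=23  …..####[.]......…
6) q1 h=24  ….#####[.]......…
7) q1 h=25  …######[.]......…
8) q1 h=26  …######[.]......…
9) q1 h=27  …######[.]......…
10) q1 h=28  …######[.]......…
11) q1 h=29  …######[.]......…
12) q1 h=30  …######[.]......…
13) q1 h=31  …######[.]......…
14) q1 h=32  …######[.]......…
15) q1 h=33  …######[.]......…
16) q1 h=34  …######[.]......|
17) q1 h=35  …######[.].....|
18) q1 h=36  …######[.]....|
19) q1 h=37  …######[.]...|
20) q1 h=38  …######[.]..|
21) q1 h=39  …######[.].|
22) q1 h=40  …######[.]|
23) q1 h=40  …######[#]|
24) q2 h=39  …######[#].|

39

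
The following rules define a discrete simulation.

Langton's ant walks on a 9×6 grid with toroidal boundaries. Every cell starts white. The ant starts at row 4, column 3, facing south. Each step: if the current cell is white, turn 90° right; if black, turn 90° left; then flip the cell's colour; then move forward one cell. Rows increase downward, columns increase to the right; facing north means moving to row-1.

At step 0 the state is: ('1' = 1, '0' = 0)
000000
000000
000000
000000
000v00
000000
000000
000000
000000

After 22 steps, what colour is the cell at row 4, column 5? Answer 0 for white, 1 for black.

0) 000000
000000
000000
000000
000v00
000000
000000
000000
000000
1) 000000
000000
000000
000000
00<100
000000
000000
000000
000000
2) 000000
000000
000000
00^000
001100
000000
000000
000000
000000
3) 000000
000000
000000
001>00
001100
000000
000000
000000
000000
4) 000000
000000
000000
001100
001v00
000000
000000
000000
000000
5) 000000
000000
000000
001100
0010>0
000000
000000
000000
000000
6) 000000
000000
000000
001100
001010
0000v0
000000
000000
000000
7) 000000
000000
000000
001100
001010
000<10
000000
000000
000000
8) 000000
000000
000000
001100
001^10
000110
000000
000000
000000
9) 000000
000000
000000
001100
0011>0
000110
000000
000000
000000
10) 000000
000000
000000
0011^0
001100
000110
000000
000000
000000
11) 000000
000000
000000
00111>
001100
000110
000000
000000
000000
12) 000000
000000
000000
001111
00110v
000110
000000
000000
000000
13) 000000
000000
000000
001111
0011<1
000110
000000
000000
000000
14) 000000
000000
000000
0011^1
001111
000110
000000
000000
000000
15) 000000
000000
000000
001<01
001111
000110
000000
000000
000000
16) 000000
000000
000000
001001
001v11
000110
000000
000000
000000
17) 000000
000000
000000
001001
0010>1
000110
000000
000000
000000
18) 000000
000000
000000
0010^1
001001
000110
000000
000000
000000
19) 000000
000000
000000
00101>
001001
000110
000000
000000
000000
20) 000000
000000
00000^
001010
001001
000110
000000
000000
000000
21) 000000
000000
>00001
001010
001001
000110
000000
000000
000000
22) 000000
000000
100001
v01010
001001
000110
000000
000000
000000

1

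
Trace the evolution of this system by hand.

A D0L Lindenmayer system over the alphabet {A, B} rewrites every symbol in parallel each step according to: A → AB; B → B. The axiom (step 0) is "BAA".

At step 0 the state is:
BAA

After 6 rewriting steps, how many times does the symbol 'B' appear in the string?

13

0) BAA
1) BABAB
2) BABBABB
3) BABBBABBB
4) BABBBBABBBB
5) BABBBBBABBBBB
6) BABBBBBBABBBBBB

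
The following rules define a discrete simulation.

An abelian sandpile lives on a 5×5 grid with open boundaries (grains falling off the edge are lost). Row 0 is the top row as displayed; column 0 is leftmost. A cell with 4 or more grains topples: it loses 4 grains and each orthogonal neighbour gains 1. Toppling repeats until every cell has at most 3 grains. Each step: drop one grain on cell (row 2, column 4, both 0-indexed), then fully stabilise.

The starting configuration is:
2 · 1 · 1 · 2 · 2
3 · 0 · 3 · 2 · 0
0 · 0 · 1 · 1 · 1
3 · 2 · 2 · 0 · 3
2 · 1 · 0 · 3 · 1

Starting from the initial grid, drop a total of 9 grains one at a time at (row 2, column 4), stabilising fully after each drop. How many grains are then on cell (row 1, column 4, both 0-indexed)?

2

0) 2 · 1 · 1 · 2 · 2
3 · 0 · 3 · 2 · 0
0 · 0 · 1 · 1 · 1
3 · 2 · 2 · 0 · 3
2 · 1 · 0 · 3 · 1
1) 2 · 1 · 1 · 2 · 2
3 · 0 · 3 · 2 · 0
0 · 0 · 1 · 1 · 2
3 · 2 · 2 · 0 · 3
2 · 1 · 0 · 3 · 1
2) 2 · 1 · 1 · 2 · 2
3 · 0 · 3 · 2 · 0
0 · 0 · 1 · 1 · 3
3 · 2 · 2 · 0 · 3
2 · 1 · 0 · 3 · 1
3) 2 · 1 · 1 · 2 · 2
3 · 0 · 3 · 2 · 1
0 · 0 · 1 · 2 · 1
3 · 2 · 2 · 1 · 0
2 · 1 · 0 · 3 · 2
4) 2 · 1 · 1 · 2 · 2
3 · 0 · 3 · 2 · 1
0 · 0 · 1 · 2 · 2
3 · 2 · 2 · 1 · 0
2 · 1 · 0 · 3 · 2
5) 2 · 1 · 1 · 2 · 2
3 · 0 · 3 · 2 · 1
0 · 0 · 1 · 2 · 3
3 · 2 · 2 · 1 · 0
2 · 1 · 0 · 3 · 2
6) 2 · 1 · 1 · 2 · 2
3 · 0 · 3 · 2 · 2
0 · 0 · 1 · 3 · 0
3 · 2 · 2 · 1 · 1
2 · 1 · 0 · 3 · 2
7) 2 · 1 · 1 · 2 · 2
3 · 0 · 3 · 2 · 2
0 · 0 · 1 · 3 · 1
3 · 2 · 2 · 1 · 1
2 · 1 · 0 · 3 · 2
8) 2 · 1 · 1 · 2 · 2
3 · 0 · 3 · 2 · 2
0 · 0 · 1 · 3 · 2
3 · 2 · 2 · 1 · 1
2 · 1 · 0 · 3 · 2
9) 2 · 1 · 1 · 2 · 2
3 · 0 · 3 · 2 · 2
0 · 0 · 1 · 3 · 3
3 · 2 · 2 · 1 · 1
2 · 1 · 0 · 3 · 2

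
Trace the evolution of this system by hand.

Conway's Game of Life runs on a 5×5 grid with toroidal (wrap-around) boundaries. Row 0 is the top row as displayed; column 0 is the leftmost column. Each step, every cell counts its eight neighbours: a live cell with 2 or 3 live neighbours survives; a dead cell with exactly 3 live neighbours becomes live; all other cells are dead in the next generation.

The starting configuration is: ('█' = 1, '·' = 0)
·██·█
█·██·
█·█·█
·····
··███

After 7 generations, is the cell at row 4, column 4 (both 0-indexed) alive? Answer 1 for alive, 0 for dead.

0

[0] ·██·█
█·██·
█·█·█
·····
··███
[1] ·····
·····
█·█·█
███··
███·█
[2] ██···
·····
█·███
·····
··███
[3] █████
··██·
···██
██···
█████
[4] ·····
·····
██·██
·····
·····
[5] ·····
█···█
█···█
█···█
·····
[6] ·····
█···█
·█·█·
█···█
·····
[7] ·····
█···█
·█·█·
█···█
·····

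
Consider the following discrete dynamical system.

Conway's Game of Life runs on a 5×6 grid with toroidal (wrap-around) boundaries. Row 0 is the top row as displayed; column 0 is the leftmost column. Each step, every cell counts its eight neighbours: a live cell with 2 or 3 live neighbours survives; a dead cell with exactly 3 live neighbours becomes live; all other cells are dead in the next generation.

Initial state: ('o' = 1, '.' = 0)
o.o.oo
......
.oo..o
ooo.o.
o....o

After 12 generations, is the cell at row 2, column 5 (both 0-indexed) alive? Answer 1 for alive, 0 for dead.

0) o.o.oo
......
.oo..o
ooo.o.
o....o
1) oo..o.
..ooo.
..oo.o
..ooo.
..o...
2) .o..oo
o.....
.o...o
.o..o.
..o.oo
3) .o.oo.
.o..o.
.o...o
.oooo.
.oo...
4) oo.oo.
.o.ooo
.o...o
...oo.
o.....
5) .o.o..
.o.o..
.....o
o...oo
ooo...
6) ...o..
o...o.
.....o
....o.
..ooo.
7) ..o..o
....oo
....oo
....oo
..o.o.
8) .....o
o..o..
o..o..
......
....o.
9) ....oo
o...oo
......
......
......
10) o...o.
o...o.
.....o
......
......
11) ......
o...o.
.....o
......
......
12) ......
.....o
.....o
......
......

1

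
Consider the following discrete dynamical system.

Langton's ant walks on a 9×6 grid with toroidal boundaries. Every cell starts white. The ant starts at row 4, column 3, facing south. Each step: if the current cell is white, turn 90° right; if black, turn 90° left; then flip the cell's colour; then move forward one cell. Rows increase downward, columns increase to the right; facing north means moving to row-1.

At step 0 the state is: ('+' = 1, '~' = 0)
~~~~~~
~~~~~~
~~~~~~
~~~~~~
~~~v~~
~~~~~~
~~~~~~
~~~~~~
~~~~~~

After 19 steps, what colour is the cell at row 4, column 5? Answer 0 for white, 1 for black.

1

step 0: ~~~~~~
~~~~~~
~~~~~~
~~~~~~
~~~v~~
~~~~~~
~~~~~~
~~~~~~
~~~~~~
step 1: ~~~~~~
~~~~~~
~~~~~~
~~~~~~
~~<+~~
~~~~~~
~~~~~~
~~~~~~
~~~~~~
step 2: ~~~~~~
~~~~~~
~~~~~~
~~^~~~
~~++~~
~~~~~~
~~~~~~
~~~~~~
~~~~~~
step 3: ~~~~~~
~~~~~~
~~~~~~
~~+>~~
~~++~~
~~~~~~
~~~~~~
~~~~~~
~~~~~~
step 4: ~~~~~~
~~~~~~
~~~~~~
~~++~~
~~+v~~
~~~~~~
~~~~~~
~~~~~~
~~~~~~
step 5: ~~~~~~
~~~~~~
~~~~~~
~~++~~
~~+~>~
~~~~~~
~~~~~~
~~~~~~
~~~~~~
step 6: ~~~~~~
~~~~~~
~~~~~~
~~++~~
~~+~+~
~~~~v~
~~~~~~
~~~~~~
~~~~~~
step 7: ~~~~~~
~~~~~~
~~~~~~
~~++~~
~~+~+~
~~~<+~
~~~~~~
~~~~~~
~~~~~~
step 8: ~~~~~~
~~~~~~
~~~~~~
~~++~~
~~+^+~
~~~++~
~~~~~~
~~~~~~
~~~~~~
step 9: ~~~~~~
~~~~~~
~~~~~~
~~++~~
~~++>~
~~~++~
~~~~~~
~~~~~~
~~~~~~
step 10: ~~~~~~
~~~~~~
~~~~~~
~~++^~
~~++~~
~~~++~
~~~~~~
~~~~~~
~~~~~~
step 11: ~~~~~~
~~~~~~
~~~~~~
~~+++>
~~++~~
~~~++~
~~~~~~
~~~~~~
~~~~~~
step 12: ~~~~~~
~~~~~~
~~~~~~
~~++++
~~++~v
~~~++~
~~~~~~
~~~~~~
~~~~~~
step 13: ~~~~~~
~~~~~~
~~~~~~
~~++++
~~++<+
~~~++~
~~~~~~
~~~~~~
~~~~~~
step 14: ~~~~~~
~~~~~~
~~~~~~
~~++^+
~~++++
~~~++~
~~~~~~
~~~~~~
~~~~~~
step 15: ~~~~~~
~~~~~~
~~~~~~
~~+<~+
~~++++
~~~++~
~~~~~~
~~~~~~
~~~~~~
step 16: ~~~~~~
~~~~~~
~~~~~~
~~+~~+
~~+v++
~~~++~
~~~~~~
~~~~~~
~~~~~~
step 17: ~~~~~~
~~~~~~
~~~~~~
~~+~~+
~~+~>+
~~~++~
~~~~~~
~~~~~~
~~~~~~
step 18: ~~~~~~
~~~~~~
~~~~~~
~~+~^+
~~+~~+
~~~++~
~~~~~~
~~~~~~
~~~~~~
step 19: ~~~~~~
~~~~~~
~~~~~~
~~+~+>
~~+~~+
~~~++~
~~~~~~
~~~~~~
~~~~~~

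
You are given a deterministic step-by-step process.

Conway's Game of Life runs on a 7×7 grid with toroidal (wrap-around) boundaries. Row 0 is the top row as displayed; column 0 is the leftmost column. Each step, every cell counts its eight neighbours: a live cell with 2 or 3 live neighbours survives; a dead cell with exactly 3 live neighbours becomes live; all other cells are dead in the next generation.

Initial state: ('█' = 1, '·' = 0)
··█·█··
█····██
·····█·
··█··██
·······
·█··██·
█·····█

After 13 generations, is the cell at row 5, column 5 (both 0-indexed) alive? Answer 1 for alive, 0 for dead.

gen 0: ··█·█··
█····██
·····█·
··█··██
·······
·█··██·
█·····█
gen 1: ·█·····
····███
█···█··
·····██
····█·█
█····██
██·██·█
gen 2: ·███···
█···███
█···█··
█···█·█
····█··
·█·█···
·██·█··
gen 3: ······█
█·█·███
·█·██··
█··██·█
█··███·
·█·██··
█···█··
gen 4: ·█·██··
███·█·█
·█·····
██····█
██·····
███···█
█··███·
gen 5: ·······
····██·
·····█·
··█···█
·······
··████·
·····█·
gen 6: ····██·
····██·
····███
·······
··█·██·
···███·
···█·█·
gen 7: ···█··█
···█···
····█·█
···█··█
·····█·
··█···█
···█··█
gen 8: ··███··
···███·
···███·
····█·█
·····██
·····██
█·██·██
gen 9: ·█·····
·······
······█
···█··█
█···█··
·······
███····
gen 10: ███····
·······
·······
█····██
·······
█······
███····
gen 11: █·█····
·█·····
······█
······█
█······
█······
··█···█
gen 12: █·█····
██·····
█······
█·····█
█·····█
██····█
█·····█
gen 13: ·······
█·····█
·······
·█·····
·····█·
·█···█·
·······

1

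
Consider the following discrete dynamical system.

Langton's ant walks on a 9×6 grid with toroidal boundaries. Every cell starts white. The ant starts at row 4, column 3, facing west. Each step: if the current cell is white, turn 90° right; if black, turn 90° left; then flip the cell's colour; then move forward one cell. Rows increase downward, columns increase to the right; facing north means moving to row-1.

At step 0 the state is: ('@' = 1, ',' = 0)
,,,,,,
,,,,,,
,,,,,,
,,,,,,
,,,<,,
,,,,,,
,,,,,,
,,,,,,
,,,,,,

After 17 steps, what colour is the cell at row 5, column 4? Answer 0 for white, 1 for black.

0

t=0: ,,,,,,
,,,,,,
,,,,,,
,,,,,,
,,,<,,
,,,,,,
,,,,,,
,,,,,,
,,,,,,
t=1: ,,,,,,
,,,,,,
,,,,,,
,,,^,,
,,,@,,
,,,,,,
,,,,,,
,,,,,,
,,,,,,
t=2: ,,,,,,
,,,,,,
,,,,,,
,,,@>,
,,,@,,
,,,,,,
,,,,,,
,,,,,,
,,,,,,
t=3: ,,,,,,
,,,,,,
,,,,,,
,,,@@,
,,,@v,
,,,,,,
,,,,,,
,,,,,,
,,,,,,
t=4: ,,,,,,
,,,,,,
,,,,,,
,,,@@,
,,,<@,
,,,,,,
,,,,,,
,,,,,,
,,,,,,
t=5: ,,,,,,
,,,,,,
,,,,,,
,,,@@,
,,,,@,
,,,v,,
,,,,,,
,,,,,,
,,,,,,
t=6: ,,,,,,
,,,,,,
,,,,,,
,,,@@,
,,,,@,
,,<@,,
,,,,,,
,,,,,,
,,,,,,
t=7: ,,,,,,
,,,,,,
,,,,,,
,,,@@,
,,^,@,
,,@@,,
,,,,,,
,,,,,,
,,,,,,
t=8: ,,,,,,
,,,,,,
,,,,,,
,,,@@,
,,@>@,
,,@@,,
,,,,,,
,,,,,,
,,,,,,
t=9: ,,,,,,
,,,,,,
,,,,,,
,,,@@,
,,@@@,
,,@v,,
,,,,,,
,,,,,,
,,,,,,
t=10: ,,,,,,
,,,,,,
,,,,,,
,,,@@,
,,@@@,
,,@,>,
,,,,,,
,,,,,,
,,,,,,
t=11: ,,,,,,
,,,,,,
,,,,,,
,,,@@,
,,@@@,
,,@,@,
,,,,v,
,,,,,,
,,,,,,
t=12: ,,,,,,
,,,,,,
,,,,,,
,,,@@,
,,@@@,
,,@,@,
,,,<@,
,,,,,,
,,,,,,
t=13: ,,,,,,
,,,,,,
,,,,,,
,,,@@,
,,@@@,
,,@^@,
,,,@@,
,,,,,,
,,,,,,
t=14: ,,,,,,
,,,,,,
,,,,,,
,,,@@,
,,@@@,
,,@@>,
,,,@@,
,,,,,,
,,,,,,
t=15: ,,,,,,
,,,,,,
,,,,,,
,,,@@,
,,@@^,
,,@@,,
,,,@@,
,,,,,,
,,,,,,
t=16: ,,,,,,
,,,,,,
,,,,,,
,,,@@,
,,@<,,
,,@@,,
,,,@@,
,,,,,,
,,,,,,
t=17: ,,,,,,
,,,,,,
,,,,,,
,,,@@,
,,@,,,
,,@v,,
,,,@@,
,,,,,,
,,,,,,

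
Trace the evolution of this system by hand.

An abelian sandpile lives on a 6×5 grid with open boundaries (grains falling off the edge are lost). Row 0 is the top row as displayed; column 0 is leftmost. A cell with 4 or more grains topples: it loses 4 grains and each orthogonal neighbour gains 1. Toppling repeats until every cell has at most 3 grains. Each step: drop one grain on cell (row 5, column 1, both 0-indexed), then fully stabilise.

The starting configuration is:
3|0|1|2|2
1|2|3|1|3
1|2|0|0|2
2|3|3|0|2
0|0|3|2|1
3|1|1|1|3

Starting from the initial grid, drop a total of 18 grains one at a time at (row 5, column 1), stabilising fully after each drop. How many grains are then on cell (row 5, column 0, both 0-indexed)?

step 0: 3|0|1|2|2
1|2|3|1|3
1|2|0|0|2
2|3|3|0|2
0|0|3|2|1
3|1|1|1|3
step 1: 3|0|1|2|2
1|2|3|1|3
1|2|0|0|2
2|3|3|0|2
0|0|3|2|1
3|2|1|1|3
step 2: 3|0|1|2|2
1|2|3|1|3
1|2|0|0|2
2|3|3|0|2
0|0|3|2|1
3|3|1|1|3
step 3: 3|0|1|2|2
1|2|3|1|3
1|2|0|0|2
2|3|3|0|2
1|1|3|2|1
0|1|2|1|3
step 4: 3|0|1|2|2
1|2|3|1|3
1|2|0|0|2
2|3|3|0|2
1|1|3|2|1
0|2|2|1|3
step 5: 3|0|1|2|2
1|2|3|1|3
1|2|0|0|2
2|3|3|0|2
1|1|3|2|1
0|3|2|1|3
step 6: 3|0|1|2|2
1|2|3|1|3
1|2|0|0|2
2|3|3|0|2
1|2|3|2|1
1|0|3|1|3
step 7: 3|0|1|2|2
1|2|3|1|3
1|2|0|0|2
2|3|3|0|2
1|2|3|2|1
1|1|3|1|3
step 8: 3|0|1|2|2
1|2|3|1|3
1|2|0|0|2
2|3|3|0|2
1|2|3|2|1
1|2|3|1|3
step 9: 3|0|1|2|2
1|2|3|1|3
1|2|0|0|2
2|3|3|0|2
1|2|3|2|1
1|3|3|1|3
step 10: 3|0|1|2|2
1|2|3|1|3
1|3|1|0|2
3|1|1|1|2
2|1|2|3|1
2|2|1|2|3
step 11: 3|0|1|2|2
1|2|3|1|3
1|3|1|0|2
3|1|1|1|2
2|1|2|3|1
2|3|1|2|3
step 12: 3|0|1|2|2
1|2|3|1|3
1|3|1|0|2
3|1|1|1|2
2|2|2|3|1
3|0|2|2|3
step 13: 3|0|1|2|2
1|2|3|1|3
1|3|1|0|2
3|1|1|1|2
2|2|2|3|1
3|1|2|2|3
step 14: 3|0|1|2|2
1|2|3|1|3
1|3|1|0|2
3|1|1|1|2
2|2|2|3|1
3|2|2|2|3
step 15: 3|0|1|2|2
1|2|3|1|3
1|3|1|0|2
3|1|1|1|2
2|2|2|3|1
3|3|2|2|3
step 16: 3|0|1|2|2
1|2|3|1|3
1|3|1|0|2
3|1|1|1|2
3|3|2|3|1
0|1|3|2|3
step 17: 3|0|1|2|2
1|2|3|1|3
1|3|1|0|2
3|1|1|1|2
3|3|2|3|1
0|2|3|2|3
step 18: 3|0|1|2|2
1|2|3|1|3
1|3|1|0|2
3|1|1|1|2
3|3|2|3|1
0|3|3|2|3

0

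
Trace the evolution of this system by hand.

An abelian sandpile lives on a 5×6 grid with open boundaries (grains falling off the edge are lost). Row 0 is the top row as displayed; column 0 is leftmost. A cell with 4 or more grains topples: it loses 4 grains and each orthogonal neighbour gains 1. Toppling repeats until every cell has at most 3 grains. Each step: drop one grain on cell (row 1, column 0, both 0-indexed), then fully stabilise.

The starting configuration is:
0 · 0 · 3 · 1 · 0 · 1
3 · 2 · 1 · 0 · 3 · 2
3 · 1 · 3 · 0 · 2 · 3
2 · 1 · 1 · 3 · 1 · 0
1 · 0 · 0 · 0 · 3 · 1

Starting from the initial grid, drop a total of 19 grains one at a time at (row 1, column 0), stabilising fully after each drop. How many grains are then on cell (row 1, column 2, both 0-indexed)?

[0] 0 · 0 · 3 · 1 · 0 · 1
3 · 2 · 1 · 0 · 3 · 2
3 · 1 · 3 · 0 · 2 · 3
2 · 1 · 1 · 3 · 1 · 0
1 · 0 · 0 · 0 · 3 · 1
[1] 1 · 0 · 3 · 1 · 0 · 1
1 · 3 · 1 · 0 · 3 · 2
0 · 2 · 3 · 0 · 2 · 3
3 · 1 · 1 · 3 · 1 · 0
1 · 0 · 0 · 0 · 3 · 1
[2] 1 · 0 · 3 · 1 · 0 · 1
2 · 3 · 1 · 0 · 3 · 2
0 · 2 · 3 · 0 · 2 · 3
3 · 1 · 1 · 3 · 1 · 0
1 · 0 · 0 · 0 · 3 · 1
[3] 1 · 0 · 3 · 1 · 0 · 1
3 · 3 · 1 · 0 · 3 · 2
0 · 2 · 3 · 0 · 2 · 3
3 · 1 · 1 · 3 · 1 · 0
1 · 0 · 0 · 0 · 3 · 1
[4] 2 · 1 · 3 · 1 · 0 · 1
1 · 0 · 2 · 0 · 3 · 2
1 · 3 · 3 · 0 · 2 · 3
3 · 1 · 1 · 3 · 1 · 0
1 · 0 · 0 · 0 · 3 · 1
[5] 2 · 1 · 3 · 1 · 0 · 1
2 · 0 · 2 · 0 · 3 · 2
1 · 3 · 3 · 0 · 2 · 3
3 · 1 · 1 · 3 · 1 · 0
1 · 0 · 0 · 0 · 3 · 1
[6] 2 · 1 · 3 · 1 · 0 · 1
3 · 0 · 2 · 0 · 3 · 2
1 · 3 · 3 · 0 · 2 · 3
3 · 1 · 1 · 3 · 1 · 0
1 · 0 · 0 · 0 · 3 · 1
[7] 3 · 1 · 3 · 1 · 0 · 1
0 · 1 · 2 · 0 · 3 · 2
2 · 3 · 3 · 0 · 2 · 3
3 · 1 · 1 · 3 · 1 · 0
1 · 0 · 0 · 0 · 3 · 1
[8] 3 · 1 · 3 · 1 · 0 · 1
1 · 1 · 2 · 0 · 3 · 2
2 · 3 · 3 · 0 · 2 · 3
3 · 1 · 1 · 3 · 1 · 0
1 · 0 · 0 · 0 · 3 · 1
[9] 3 · 1 · 3 · 1 · 0 · 1
2 · 1 · 2 · 0 · 3 · 2
2 · 3 · 3 · 0 · 2 · 3
3 · 1 · 1 · 3 · 1 · 0
1 · 0 · 0 · 0 · 3 · 1
[10] 3 · 1 · 3 · 1 · 0 · 1
3 · 1 · 2 · 0 · 3 · 2
2 · 3 · 3 · 0 · 2 · 3
3 · 1 · 1 · 3 · 1 · 0
1 · 0 · 0 · 0 · 3 · 1
[11] 0 · 2 · 3 · 1 · 0 · 1
1 · 2 · 2 · 0 · 3 · 2
3 · 3 · 3 · 0 · 2 · 3
3 · 1 · 1 · 3 · 1 · 0
1 · 0 · 0 · 0 · 3 · 1
[12] 0 · 2 · 3 · 1 · 0 · 1
2 · 2 · 2 · 0 · 3 · 2
3 · 3 · 3 · 0 · 2 · 3
3 · 1 · 1 · 3 · 1 · 0
1 · 0 · 0 · 0 · 3 · 1
[13] 0 · 2 · 3 · 1 · 0 · 1
3 · 2 · 2 · 0 · 3 · 2
3 · 3 · 3 · 0 · 2 · 3
3 · 1 · 1 · 3 · 1 · 0
1 · 0 · 0 · 0 · 3 · 1
[14] 2 · 0 · 1 · 2 · 0 · 1
2 · 2 · 1 · 1 · 3 · 2
2 · 2 · 1 · 1 · 2 · 3
0 · 3 · 2 · 3 · 1 · 0
2 · 0 · 0 · 0 · 3 · 1
[15] 2 · 0 · 1 · 2 · 0 · 1
3 · 2 · 1 · 1 · 3 · 2
2 · 2 · 1 · 1 · 2 · 3
0 · 3 · 2 · 3 · 1 · 0
2 · 0 · 0 · 0 · 3 · 1
[16] 3 · 0 · 1 · 2 · 0 · 1
0 · 3 · 1 · 1 · 3 · 2
3 · 2 · 1 · 1 · 2 · 3
0 · 3 · 2 · 3 · 1 · 0
2 · 0 · 0 · 0 · 3 · 1
[17] 3 · 0 · 1 · 2 · 0 · 1
1 · 3 · 1 · 1 · 3 · 2
3 · 2 · 1 · 1 · 2 · 3
0 · 3 · 2 · 3 · 1 · 0
2 · 0 · 0 · 0 · 3 · 1
[18] 3 · 0 · 1 · 2 · 0 · 1
2 · 3 · 1 · 1 · 3 · 2
3 · 2 · 1 · 1 · 2 · 3
0 · 3 · 2 · 3 · 1 · 0
2 · 0 · 0 · 0 · 3 · 1
[19] 3 · 0 · 1 · 2 · 0 · 1
3 · 3 · 1 · 1 · 3 · 2
3 · 2 · 1 · 1 · 2 · 3
0 · 3 · 2 · 3 · 1 · 0
2 · 0 · 0 · 0 · 3 · 1

1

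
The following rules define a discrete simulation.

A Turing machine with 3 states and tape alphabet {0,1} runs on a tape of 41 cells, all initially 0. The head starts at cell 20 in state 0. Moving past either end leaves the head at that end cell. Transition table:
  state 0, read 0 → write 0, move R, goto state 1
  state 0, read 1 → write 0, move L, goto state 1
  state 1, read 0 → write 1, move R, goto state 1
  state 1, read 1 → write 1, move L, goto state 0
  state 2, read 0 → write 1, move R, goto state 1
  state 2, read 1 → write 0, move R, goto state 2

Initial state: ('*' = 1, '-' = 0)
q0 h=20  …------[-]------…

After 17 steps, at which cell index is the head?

t=0: q0 h=20  …------[-]------…
t=1: q1 h=21  …------[-]------…
t=2: q1 h=22  …-----*[-]------…
t=3: q1 h=23  …----**[-]------…
t=4: q1 h=24  …---***[-]------…
t=5: q1 h=25  …--****[-]------…
t=6: q1 h=26  …-*****[-]------…
t=7: q1 h=27  …******[-]------…
t=8: q1 h=28  …******[-]------…
t=9: q1 h=29  …******[-]------…
t=10: q1 h=30  …******[-]------…
t=11: q1 h=31  …******[-]------…
t=12: q1 h=32  …******[-]------…
t=13: q1 h=33  …******[-]------…
t=14: q1 h=34  …******[-]------|
t=15: q1 h=35  …******[-]-----|
t=16: q1 h=36  …******[-]----|
t=17: q1 h=37  …******[-]---|

37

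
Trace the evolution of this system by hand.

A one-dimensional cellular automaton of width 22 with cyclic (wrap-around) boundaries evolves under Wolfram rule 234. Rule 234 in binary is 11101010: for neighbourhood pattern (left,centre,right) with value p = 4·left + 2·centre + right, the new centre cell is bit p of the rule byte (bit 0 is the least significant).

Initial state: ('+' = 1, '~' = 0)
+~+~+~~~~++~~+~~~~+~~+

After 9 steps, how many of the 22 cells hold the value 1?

22

t=0: +~+~+~~~~++~~+~~~~+~~+
t=1: ++~+~~~~+++~+~~~~+~~++
t=2: +++~~~~+++++~~~~+~~+++
t=3: +++~~~++++++~~~+~~++++
t=4: +++~~+++++++~~+~~+++++
t=5: +++~++++++++~+~~++++++
t=6: +++++++++++++~~+++++++
t=7: +++++++++++++~++++++++
t=8: ++++++++++++++++++++++
t=9: ++++++++++++++++++++++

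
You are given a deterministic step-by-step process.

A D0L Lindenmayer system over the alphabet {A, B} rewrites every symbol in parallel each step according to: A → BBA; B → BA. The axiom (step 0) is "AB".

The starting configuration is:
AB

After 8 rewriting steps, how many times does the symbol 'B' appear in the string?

1393

step 0: AB
step 1: BBABA
step 2: BABABBABABBA
step 3: BABBABABBABABABBABABBABABABBA
step 4: BABBABABABBABABBABABABBABABBABABBABABABBABABBABABABBABABBABABBABABABBA
step 5: BABBABABABBABABBABABBABABABBABABBABABABBABABBABABBABABABBA…BABBABABBABABABBABABBABABABBABABBABABABBABABBABABBABABABBA  (len 169)
step 6: BABBABABABBABABBABABBABABABBABABBABABABBABABBABABABBABABBA…BABBABABBABABABBABABBABABABBABABBABABABBABABBABABBABABABBA  (len 408)
step 7: BABBABABABBABABBABABBABABABBABABBABABABBABABBABABABBABABBA…BABBABABBABABABBABABBABABABBABABBABABABBABABBABABBABABABBA  (len 985)
step 8: BABBABABABBABABBABABBABABABBABABBABABABBABABBABABABBABABBA…BABBABABBABABABBABABBABABABBABABBABABABBABABBABABBABABABBA  (len 2378)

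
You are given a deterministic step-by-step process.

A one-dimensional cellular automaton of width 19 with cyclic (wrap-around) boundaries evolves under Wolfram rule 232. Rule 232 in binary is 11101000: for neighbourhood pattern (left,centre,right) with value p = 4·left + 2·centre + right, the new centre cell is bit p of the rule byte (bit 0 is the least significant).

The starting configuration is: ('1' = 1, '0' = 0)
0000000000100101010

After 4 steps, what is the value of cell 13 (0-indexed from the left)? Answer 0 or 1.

0

[0] 0000000000100101010
[1] 0000000000000010100
[2] 0000000000000001000
[3] 0000000000000000000
[4] 0000000000000000000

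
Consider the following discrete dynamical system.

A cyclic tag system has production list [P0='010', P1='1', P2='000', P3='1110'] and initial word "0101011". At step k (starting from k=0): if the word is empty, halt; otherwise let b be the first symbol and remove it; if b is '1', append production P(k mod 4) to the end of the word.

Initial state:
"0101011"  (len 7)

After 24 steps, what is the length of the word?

18

[0] "0101011"  (len 7)
[1] "101011"  (len 6)
[2] "010111"  (len 6)
[3] "10111"  (len 5)
[4] "01111110"  (len 8)
[5] "1111110"  (len 7)
[6] "1111101"  (len 7)
[7] "111101000"  (len 9)
[8] "111010001110"  (len 12)
[9] "11010001110010"  (len 14)
[10] "10100011100101"  (len 14)
[11] "0100011100101000"  (len 16)
[12] "100011100101000"  (len 15)
[13] "00011100101000010"  (len 17)
[14] "0011100101000010"  (len 16)
[15] "011100101000010"  (len 15)
[16] "11100101000010"  (len 14)
[17] "1100101000010010"  (len 16)
[18] "1001010000100101"  (len 16)
[19] "001010000100101000"  (len 18)
[20] "01010000100101000"  (len 17)
[21] "1010000100101000"  (len 16)
[22] "0100001001010001"  (len 16)
[23] "100001001010001"  (len 15)
[24] "000010010100011110"  (len 18)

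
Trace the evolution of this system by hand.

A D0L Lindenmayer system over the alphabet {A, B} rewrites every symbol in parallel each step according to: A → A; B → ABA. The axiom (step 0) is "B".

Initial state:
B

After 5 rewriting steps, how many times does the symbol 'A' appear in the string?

step 0: B
step 1: ABA
step 2: AABAA
step 3: AAABAAA
step 4: AAAABAAAA
step 5: AAAAABAAAAA

10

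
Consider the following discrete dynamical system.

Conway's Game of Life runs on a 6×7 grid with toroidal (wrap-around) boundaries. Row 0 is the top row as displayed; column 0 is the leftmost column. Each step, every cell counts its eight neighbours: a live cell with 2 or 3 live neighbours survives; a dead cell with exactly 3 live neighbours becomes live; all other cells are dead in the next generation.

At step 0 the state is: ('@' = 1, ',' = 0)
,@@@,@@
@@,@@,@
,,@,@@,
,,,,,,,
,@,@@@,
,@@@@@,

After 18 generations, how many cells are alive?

8

k=0  ,@@@,@@
@@,@@,@
,,@,@@,
,,,,,,,
,@,@@@,
,@@@@@,
k=1  ,,,,,,,
,,,,,,,
@@@,@@@
,,@,,,,
,@,,,@,
,,,,,,,
k=2  ,,,,,,,
@@,,,@@
@@@@,@@
,,@@@,,
,,,,,,,
,,,,,,,
k=3  @,,,,,@
,,,,@@,
,,,,,,,
@,,,@@@
,,,@,,,
,,,,,,,
k=4  ,,,,,@@
,,,,,@@
,,,,,,,
,,,,@@@
,,,,@@@
,,,,,,,
k=5  ,,,,,@@
,,,,,@@
,,,,@,,
,,,,@,@
,,,,@,@
,,,,@,,
k=6  ,,,,@,@
,,,,@,@
,,,,@,@
,,,@@,,
,,,@@,,
,,,,@,@
k=7  @,,@@,@
@,,@@,@
,,,,@,,
,,,,,,,
,,,,,,,
,,,,@,,
k=8  @,,,,,@
@,,,,,@
,,,@@@,
,,,,,,,
,,,,,,,
,,,@@@,
k=9  @,,,@,,
@,,,@,,
,,,,@@@
,,,,@,,
,,,,@,,
,,,,@@@
k=10  @,,@@,,
@,,@@,,
,,,@@,@
,,,@@,,
,,,@@,,
,,,@@,@
k=11  @,@,,,@
@,@,,,@
,,@,,,,
,,@,,,,
,,@,,,,
,,@,,,,
k=12  @,@@,,@
@,@@,,@
,,@@,,,
,@@@,,,
,@@@,,,
,,@@,,,
k=13  @,,,@,@
@,,,@,@
@,,,@,,
,,,,@,,
,,,,@,,
@,,,@,,
k=14  ,@,@@,,
,@,@@,,
@,,@@,@
,,,@@@,
,,,@@@,
@,,@@,@
k=15  ,@,,,,,
,@,,,,,
@,,,,,@
,,@,,,,
,,@,,,,
@,,,,,@
k=16  ,@,,,,,
,@,,,,,
@@,,,,,
,@,,,,,
,@,,,,,
@@,,,,,
k=17  ,@@,,,,
,@@,,,,
@@@,,,,
,@@,,,,
,@@,,,,
@@@,,,,
k=18  ,,,@,,,
,,,@,,,
@,,@,,,
,,,@,,,
,,,@,,,
@,,@,,,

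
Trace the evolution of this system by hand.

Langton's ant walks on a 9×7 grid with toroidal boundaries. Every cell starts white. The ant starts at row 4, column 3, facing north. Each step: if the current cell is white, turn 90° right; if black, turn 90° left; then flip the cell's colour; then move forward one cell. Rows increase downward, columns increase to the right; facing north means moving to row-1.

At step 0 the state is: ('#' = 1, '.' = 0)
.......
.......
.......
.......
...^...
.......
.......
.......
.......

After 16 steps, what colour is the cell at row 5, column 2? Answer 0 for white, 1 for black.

0

gen 0: .......
.......
.......
.......
...^...
.......
.......
.......
.......
gen 1: .......
.......
.......
.......
...#>..
.......
.......
.......
.......
gen 2: .......
.......
.......
.......
...##..
....v..
.......
.......
.......
gen 3: .......
.......
.......
.......
...##..
...<#..
.......
.......
.......
gen 4: .......
.......
.......
.......
...^#..
...##..
.......
.......
.......
gen 5: .......
.......
.......
.......
..<.#..
...##..
.......
.......
.......
gen 6: .......
.......
.......
..^....
..#.#..
...##..
.......
.......
.......
gen 7: .......
.......
.......
..#>...
..#.#..
...##..
.......
.......
.......
gen 8: .......
.......
.......
..##...
..#v#..
...##..
.......
.......
.......
gen 9: .......
.......
.......
..##...
..<##..
...##..
.......
.......
.......
gen 10: .......
.......
.......
..##...
...##..
..v##..
.......
.......
.......
gen 11: .......
.......
.......
..##...
...##..
.<###..
.......
.......
.......
gen 12: .......
.......
.......
..##...
.^.##..
.####..
.......
.......
.......
gen 13: .......
.......
.......
..##...
.#>##..
.####..
.......
.......
.......
gen 14: .......
.......
.......
..##...
.####..
.#v##..
.......
.......
.......
gen 15: .......
.......
.......
..##...
.####..
.#.>#..
.......
.......
.......
gen 16: .......
.......
.......
..##...
.##^#..
.#..#..
.......
.......
.......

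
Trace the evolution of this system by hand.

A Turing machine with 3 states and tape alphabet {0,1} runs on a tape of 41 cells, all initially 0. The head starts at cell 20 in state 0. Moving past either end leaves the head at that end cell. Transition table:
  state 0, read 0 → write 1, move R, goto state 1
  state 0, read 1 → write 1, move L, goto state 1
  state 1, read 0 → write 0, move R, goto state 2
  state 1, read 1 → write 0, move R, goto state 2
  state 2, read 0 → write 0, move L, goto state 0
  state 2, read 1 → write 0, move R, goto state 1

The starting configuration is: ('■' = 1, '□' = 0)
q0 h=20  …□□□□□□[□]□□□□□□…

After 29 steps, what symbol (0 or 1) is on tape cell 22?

1

step 0: q0 h=20  …□□□□□□[□]□□□□□□…
step 1: q1 h=21  …□□□□□■[□]□□□□□□…
step 2: q2 h=22  …□□□□■□[□]□□□□□□…
step 3: q0 h=21  …□□□□□■[□]□□□□□□…
step 4: q1 h=22  …□□□□■■[□]□□□□□□…
step 5: q2 h=23  …□□□■■□[□]□□□□□□…
step 6: q0 h=22  …□□□□■■[□]□□□□□□…
step 7: q1 h=23  …□□□■■■[□]□□□□□□…
step 8: q2 h=24  …□□■■■□[□]□□□□□□…
step 9: q0 h=23  …□□□■■■[□]□□□□□□…
step 10: q1 h=24  …□□■■■■[□]□□□□□□…
step 11: q2 h=25  …□■■■■□[□]□□□□□□…
step 12: q0 h=24  …□□■■■■[□]□□□□□□…
step 13: q1 h=25  …□■■■■■[□]□□□□□□…
step 14: q2 h=26  …■■■■■□[□]□□□□□□…
step 15: q0 h=25  …□■■■■■[□]□□□□□□…
step 16: q1 h=26  …■■■■■■[□]□□□□□□…
step 17: q2 h=27  …■■■■■□[□]□□□□□□…
step 18: q0 h=26  …■■■■■■[□]□□□□□□…
step 19: q1 h=27  …■■■■■■[□]□□□□□□…
step 20: q2 h=28  …■■■■■□[□]□□□□□□…
step 21: q0 h=27  …■■■■■■[□]□□□□□□…
step 22: q1 h=28  …■■■■■■[□]□□□□□□…
step 23: q2 h=29  …■■■■■□[□]□□□□□□…
step 24: q0 h=28  …■■■■■■[□]□□□□□□…
step 25: q1 h=29  …■■■■■■[□]□□□□□□…
step 26: q2 h=30  …■■■■■□[□]□□□□□□…
step 27: q0 h=29  …■■■■■■[□]□□□□□□…
step 28: q1 h=30  …■■■■■■[□]□□□□□□…
step 29: q2 h=31  …■■■■■□[□]□□□□□□…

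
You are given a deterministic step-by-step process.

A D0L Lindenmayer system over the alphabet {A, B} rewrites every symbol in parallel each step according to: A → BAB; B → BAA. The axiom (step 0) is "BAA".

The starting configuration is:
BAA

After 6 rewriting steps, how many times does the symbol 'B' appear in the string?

1093

gen 0: BAA
gen 1: BAABABBAB
gen 2: BAABABBABBAABABBAABAABABBAA
gen 3: BAABABBABBAABABBAABAABABBAABAABABBABBAABABBAABAABABBABBAABABBABBAABABBAABAABABBAB
gen 4: BAABABBABBAABABBAABAABABBAABAABABBABBAABABBAABAABABBABBAAB…BBAABAABABBABBAABABBAABAABABBABBAABABBABBAABABBAABAABABBAA  (len 243)
gen 5: BAABABBABBAABABBAABAABABBAABAABABBABBAABABBAABAABABBABBAAB…BBAABAABABBABBAABABBAABAABABBABBAABABBABBAABABBAABAABABBAB  (len 729)
gen 6: BAABABBABBAABABBAABAABABBAABAABABBABBAABABBAABAABABBABBAAB…BBAABAABABBABBAABABBAABAABABBABBAABABBABBAABABBAABAABABBAA  (len 2187)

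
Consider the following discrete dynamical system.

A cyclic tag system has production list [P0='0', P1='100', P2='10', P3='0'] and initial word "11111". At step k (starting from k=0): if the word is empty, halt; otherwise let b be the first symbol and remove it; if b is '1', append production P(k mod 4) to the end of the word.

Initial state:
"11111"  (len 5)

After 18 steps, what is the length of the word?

4

t=0: "11111"  (len 5)
t=1: "11110"  (len 5)
t=2: "1110100"  (len 7)
t=3: "11010010"  (len 8)
t=4: "10100100"  (len 8)
t=5: "01001000"  (len 8)
t=6: "1001000"  (len 7)
t=7: "00100010"  (len 8)
t=8: "0100010"  (len 7)
t=9: "100010"  (len 6)
t=10: "00010100"  (len 8)
t=11: "0010100"  (len 7)
t=12: "010100"  (len 6)
t=13: "10100"  (len 5)
t=14: "0100100"  (len 7)
t=15: "100100"  (len 6)
t=16: "001000"  (len 6)
t=17: "01000"  (len 5)
t=18: "1000"  (len 4)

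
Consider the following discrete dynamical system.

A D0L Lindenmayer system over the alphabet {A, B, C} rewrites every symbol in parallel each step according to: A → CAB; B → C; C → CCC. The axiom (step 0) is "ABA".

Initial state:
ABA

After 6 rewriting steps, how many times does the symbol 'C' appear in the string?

0) ABA
1) CABCCAB
2) CCCCABCCCCCCCCABC
3) CCCCCCCCCCCCCABCCCCCCCCCCCCCCCCCCCCCCCCCCABCCCC
4) CCCCCCCCCCCCCCCCCCCCCCCCCCCCCCCCCCCCCCCCABCCCCCCCCCCCCCCCC…CCCCCCCCCCCCCCCCCCCCCCCCCCCCCCCCCCCCCCCCCCCABCCCCCCCCCCCCC  (len 137)
5) CCCCCCCCCCCCCCCCCCCCCCCCCCCCCCCCCCCCCCCCCCCCCCCCCCCCCCCCCC…CCCCCCCCCCCCCCCCABCCCCCCCCCCCCCCCCCCCCCCCCCCCCCCCCCCCCCCCC  (len 407)
6) CCCCCCCCCCCCCCCCCCCCCCCCCCCCCCCCCCCCCCCCCCCCCCCCCCCCCCCCCC…CCCCCCCCCCCCCCCCCCCCCCCCCCCCCCCCCCCCCCCCCCCCCCCCCCCCCCCCCC  (len 1217)

1213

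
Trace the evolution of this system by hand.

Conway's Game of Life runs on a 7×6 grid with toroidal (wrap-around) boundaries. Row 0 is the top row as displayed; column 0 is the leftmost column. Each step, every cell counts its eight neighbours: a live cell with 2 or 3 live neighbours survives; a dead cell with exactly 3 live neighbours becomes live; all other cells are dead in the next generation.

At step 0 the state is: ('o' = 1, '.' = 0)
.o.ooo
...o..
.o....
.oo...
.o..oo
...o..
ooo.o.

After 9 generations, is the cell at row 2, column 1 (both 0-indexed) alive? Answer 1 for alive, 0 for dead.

k=0  .o.ooo
...o..
.o....
.oo...
.o..oo
...o..
ooo.o.
k=1  .o...o
o..o..
.o....
.oo...
oo.oo.
...o..
oo....
k=2  .oo..o
ooo...
oo....
...o..
oo.oo.
...ooo
ooo...
k=3  ...o.o
.....o
o.....
...ooo
o.....
......
......
k=4  ....o.
o...oo
o.....
o...oo
....oo
......
......
k=5  ....o.
o...o.
.o....
o...o.
o...o.
......
......
k=6  .....o
.....o
oo....
oo....
......
......
......
k=7  ......
.....o
.o...o
oo....
......
......
......
k=8  ......
o.....
.o...o
oo....
......
......
......
k=9  ......
o.....
.o...o
oo....
......
......
......

1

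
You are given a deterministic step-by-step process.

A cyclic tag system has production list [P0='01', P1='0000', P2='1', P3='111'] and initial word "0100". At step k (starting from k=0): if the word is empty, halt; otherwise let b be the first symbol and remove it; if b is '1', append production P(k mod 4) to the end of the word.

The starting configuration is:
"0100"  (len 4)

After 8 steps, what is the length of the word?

0

0) "0100"  (len 4)
1) "100"  (len 3)
2) "000000"  (len 6)
3) "00000"  (len 5)
4) "0000"  (len 4)
5) "000"  (len 3)
6) "00"  (len 2)
7) "0"  (len 1)
8) (halted — word empty)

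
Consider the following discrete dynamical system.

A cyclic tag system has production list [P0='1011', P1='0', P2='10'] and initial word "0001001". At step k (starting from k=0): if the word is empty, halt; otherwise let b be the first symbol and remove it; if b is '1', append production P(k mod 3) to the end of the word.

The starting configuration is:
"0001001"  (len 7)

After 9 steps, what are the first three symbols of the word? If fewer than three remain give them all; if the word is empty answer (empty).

111

k=0  "0001001"  (len 7)
k=1  "001001"  (len 6)
k=2  "01001"  (len 5)
k=3  "1001"  (len 4)
k=4  "0011011"  (len 7)
k=5  "011011"  (len 6)
k=6  "11011"  (len 5)
k=7  "10111011"  (len 8)
k=8  "01110110"  (len 8)
k=9  "1110110"  (len 7)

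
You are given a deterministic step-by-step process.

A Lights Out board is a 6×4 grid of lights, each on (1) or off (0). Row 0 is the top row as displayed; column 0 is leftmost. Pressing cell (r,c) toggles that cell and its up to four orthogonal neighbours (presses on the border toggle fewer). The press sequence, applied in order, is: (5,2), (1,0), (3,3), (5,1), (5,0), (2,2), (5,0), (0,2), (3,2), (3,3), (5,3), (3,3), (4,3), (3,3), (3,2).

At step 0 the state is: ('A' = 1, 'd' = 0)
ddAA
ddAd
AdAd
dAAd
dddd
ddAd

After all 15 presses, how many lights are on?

t=0: ddAA
ddAd
AdAd
dAAd
dddd
ddAd
t=1: ddAA
ddAd
AdAd
dAAd
ddAd
dAdA
t=2: AdAA
AAAd
ddAd
dAAd
ddAd
dAdA
t=3: AdAA
AAAd
ddAA
dAdA
ddAA
dAdA
t=4: AdAA
AAAd
ddAA
dAdA
dAAA
AdAA
t=5: AdAA
AAAd
ddAA
dAdA
AAAA
dAAA
t=6: AdAA
AAdd
dAdd
dAAA
AAAA
dAAA
t=7: AdAA
AAdd
dAdd
dAAA
dAAA
AdAA
t=8: AAdd
AAAd
dAdd
dAAA
dAAA
AdAA
t=9: AAdd
AAAd
dAAd
dddd
dAdA
AdAA
t=10: AAdd
AAAd
dAAA
ddAA
dAdd
AdAA
t=11: AAdd
AAAd
dAAA
ddAA
dAdA
Addd
t=12: AAdd
AAAd
dAAd
dddd
dAdd
Addd
t=13: AAdd
AAAd
dAAd
dddA
dAAA
AddA
t=14: AAdd
AAAd
dAAA
ddAd
dAAd
AddA
t=15: AAdd
AAAd
dAdA
dAdA
dAdd
AddA

12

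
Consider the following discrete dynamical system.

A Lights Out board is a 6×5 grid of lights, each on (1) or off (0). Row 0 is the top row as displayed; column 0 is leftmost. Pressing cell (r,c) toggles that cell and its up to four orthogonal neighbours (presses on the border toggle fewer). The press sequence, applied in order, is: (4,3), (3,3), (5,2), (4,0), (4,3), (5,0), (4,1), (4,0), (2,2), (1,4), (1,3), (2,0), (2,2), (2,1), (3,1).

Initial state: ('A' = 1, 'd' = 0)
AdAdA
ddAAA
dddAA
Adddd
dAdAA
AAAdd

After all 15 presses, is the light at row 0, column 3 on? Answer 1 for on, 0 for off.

t=0: AdAdA
ddAAA
dddAA
Adddd
dAdAA
AAAdd
t=1: AdAdA
ddAAA
dddAA
AddAd
dAAdd
AAAAd
t=2: AdAdA
ddAAA
ddddA
AdAdA
dAAAd
AAAAd
t=3: AdAdA
ddAAA
ddddA
AdAdA
dAdAd
Adddd
t=4: AdAdA
ddAAA
ddddA
ddAdA
AddAd
ddddd
t=5: AdAdA
ddAAA
ddddA
ddAAA
AdAdA
dddAd
t=6: AdAdA
ddAAA
ddddA
ddAAA
ddAdA
AAdAd
t=7: AdAdA
ddAAA
ddddA
dAAAA
AAddA
AddAd
t=8: AdAdA
ddAAA
ddddA
AAAAA
ddddA
dddAd
t=9: AdAdA
dddAA
dAAAA
AAdAA
ddddA
dddAd
t=10: AdAdd
ddddd
dAAAd
AAdAA
ddddA
dddAd
t=11: AdAAd
ddAAA
dAAdd
AAdAA
ddddA
dddAd
t=12: AdAAd
AdAAA
AdAdd
dAdAA
ddddA
dddAd
t=13: AdAAd
AddAA
AAdAd
dAAAA
ddddA
dddAd
t=14: AdAAd
AAdAA
ddAAd
ddAAA
ddddA
dddAd
t=15: AdAAd
AAdAA
dAAAd
AAdAA
dAddA
dddAd

1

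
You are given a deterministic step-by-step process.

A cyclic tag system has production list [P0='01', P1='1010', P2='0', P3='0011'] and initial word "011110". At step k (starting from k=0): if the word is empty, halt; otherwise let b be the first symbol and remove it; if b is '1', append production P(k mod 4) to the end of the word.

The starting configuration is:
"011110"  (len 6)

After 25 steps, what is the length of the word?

9

[0] "011110"  (len 6)
[1] "11110"  (len 5)
[2] "11101010"  (len 8)
[3] "11010100"  (len 8)
[4] "10101000011"  (len 11)
[5] "010100001101"  (len 12)
[6] "10100001101"  (len 11)
[7] "01000011010"  (len 11)
[8] "1000011010"  (len 10)
[9] "00001101001"  (len 11)
[10] "0001101001"  (len 10)
[11] "001101001"  (len 9)
[12] "01101001"  (len 8)
[13] "1101001"  (len 7)
[14] "1010011010"  (len 10)
[15] "0100110100"  (len 10)
[16] "100110100"  (len 9)
[17] "0011010001"  (len 10)
[18] "011010001"  (len 9)
[19] "11010001"  (len 8)
[20] "10100010011"  (len 11)
[21] "010001001101"  (len 12)
[22] "10001001101"  (len 11)
[23] "00010011010"  (len 11)
[24] "0010011010"  (len 10)
[25] "010011010"  (len 9)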